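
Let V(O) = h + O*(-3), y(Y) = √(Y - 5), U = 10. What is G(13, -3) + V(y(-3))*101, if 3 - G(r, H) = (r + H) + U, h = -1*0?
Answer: -17 - 606*I*√2 ≈ -17.0 - 857.01*I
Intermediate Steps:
h = 0
y(Y) = √(-5 + Y)
V(O) = -3*O (V(O) = 0 + O*(-3) = 0 - 3*O = -3*O)
G(r, H) = -7 - H - r (G(r, H) = 3 - ((r + H) + 10) = 3 - ((H + r) + 10) = 3 - (10 + H + r) = 3 + (-10 - H - r) = -7 - H - r)
G(13, -3) + V(y(-3))*101 = (-7 - 1*(-3) - 1*13) - 3*√(-5 - 3)*101 = (-7 + 3 - 13) - 6*I*√2*101 = -17 - 6*I*√2*101 = -17 - 606*I*√2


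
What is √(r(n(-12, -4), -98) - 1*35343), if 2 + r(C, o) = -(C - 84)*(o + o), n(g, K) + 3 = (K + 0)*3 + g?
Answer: I*√57101 ≈ 238.96*I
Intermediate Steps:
n(g, K) = -3 + g + 3*K (n(g, K) = -3 + ((K + 0)*3 + g) = -3 + (K*3 + g) = -3 + (3*K + g) = -3 + (g + 3*K) = -3 + g + 3*K)
r(C, o) = -2 - 2*o*(-84 + C) (r(C, o) = -2 - (C - 84)*(o + o) = -2 - (-84 + C)*2*o = -2 - 2*o*(-84 + C))
√(r(n(-12, -4), -98) - 1*35343) = √((-2 + 168*(-98) - 2*(-3 - 12 + 3*(-4))*(-98)) - 1*35343) = √((-2 - 16464 - 2*(-3 - 12 - 12)*(-98)) - 35343) = √((-2 - 16464 - 2*(-27)*(-98)) - 35343) = √((-2 - 16464 - 5292) - 35343) = √(-21758 - 35343) = √(-57101) = I*√57101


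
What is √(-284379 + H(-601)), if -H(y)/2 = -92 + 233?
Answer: 3*I*√31629 ≈ 533.54*I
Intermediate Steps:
H(y) = -282 (H(y) = -2*(-92 + 233) = -2*141 = -282)
√(-284379 + H(-601)) = √(-284379 - 282) = √(-284661) = 3*I*√31629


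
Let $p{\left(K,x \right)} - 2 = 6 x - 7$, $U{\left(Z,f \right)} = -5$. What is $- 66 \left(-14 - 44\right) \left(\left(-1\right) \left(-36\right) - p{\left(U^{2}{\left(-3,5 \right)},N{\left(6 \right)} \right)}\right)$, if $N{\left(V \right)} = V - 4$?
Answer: $111012$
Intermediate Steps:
$N{\left(V \right)} = -4 + V$
$p{\left(K,x \right)} = -5 + 6 x$ ($p{\left(K,x \right)} = 2 + \left(6 x - 7\right) = 2 + \left(-7 + 6 x\right) = -5 + 6 x$)
$- 66 \left(-14 - 44\right) \left(\left(-1\right) \left(-36\right) - p{\left(U^{2}{\left(-3,5 \right)},N{\left(6 \right)} \right)}\right) = - 66 \left(-14 - 44\right) \left(\left(-1\right) \left(-36\right) - \left(-5 + 6 \left(-4 + 6\right)\right)\right) = - 66 \left(-14 - 44\right) \left(36 - \left(-5 + 6 \cdot 2\right)\right) = \left(-66\right) \left(-58\right) \left(36 - \left(-5 + 12\right)\right) = 3828 \left(36 - 7\right) = 3828 \cdot 29 = 111012$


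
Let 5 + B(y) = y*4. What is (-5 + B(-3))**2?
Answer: 484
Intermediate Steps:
B(y) = -5 + 4*y (B(y) = -5 + y*4 = -5 + 4*y)
(-5 + B(-3))**2 = (-5 + (-5 + 4*(-3)))**2 = (-5 + (-5 - 12))**2 = (-5 - 17)**2 = (-22)**2 = 484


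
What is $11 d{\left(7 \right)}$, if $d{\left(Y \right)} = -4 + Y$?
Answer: $33$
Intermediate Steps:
$11 d{\left(7 \right)} = 11 \left(-4 + 7\right) = 11 \cdot 3 = 33$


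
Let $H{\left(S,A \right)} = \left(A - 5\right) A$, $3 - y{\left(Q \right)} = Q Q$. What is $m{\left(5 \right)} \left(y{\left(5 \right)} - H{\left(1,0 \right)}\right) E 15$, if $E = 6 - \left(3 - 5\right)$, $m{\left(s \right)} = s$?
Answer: $-13200$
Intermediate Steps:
$y{\left(Q \right)} = 3 - Q^{2}$ ($y{\left(Q \right)} = 3 - Q Q = 3 - Q^{2}$)
$H{\left(S,A \right)} = A \left(-5 + A\right)$ ($H{\left(S,A \right)} = \left(-5 + A\right) A = A \left(-5 + A\right)$)
$E = 8$ ($E = 6 - -2 = 6 + 2 = 8$)
$m{\left(5 \right)} \left(y{\left(5 \right)} - H{\left(1,0 \right)}\right) E 15 = 5 \left(\left(3 - 5^{2}\right) - 0 \left(-5 + 0\right)\right) 8 \cdot 15 = 5 \left(\left(3 - 25\right) - 0 \left(-5\right)\right) 8 \cdot 15 = 5 \left(\left(3 - 25\right) - 0\right) 8 \cdot 15 = 5 \left(-22 + 0\right) 8 \cdot 15 = 5 \left(-22\right) 8 \cdot 15 = \left(-110\right) 8 \cdot 15 = \left(-880\right) 15 = -13200$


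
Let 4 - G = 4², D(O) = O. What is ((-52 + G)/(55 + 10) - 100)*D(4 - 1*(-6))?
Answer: -13128/13 ≈ -1009.8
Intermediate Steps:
G = -12 (G = 4 - 1*4² = 4 - 1*16 = 4 - 16 = -12)
((-52 + G)/(55 + 10) - 100)*D(4 - 1*(-6)) = ((-52 - 12)/(55 + 10) - 100)*(4 - 1*(-6)) = (-64/65 - 100)*(4 + 6) = (-64*1/65 - 100)*10 = (-64/65 - 100)*10 = -6564/65*10 = -13128/13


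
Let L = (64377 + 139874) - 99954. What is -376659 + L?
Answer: -272362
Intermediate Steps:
L = 104297 (L = 204251 - 99954 = 104297)
-376659 + L = -376659 + 104297 = -272362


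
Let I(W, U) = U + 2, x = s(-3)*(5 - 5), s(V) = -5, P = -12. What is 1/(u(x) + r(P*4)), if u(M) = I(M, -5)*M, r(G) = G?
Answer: -1/48 ≈ -0.020833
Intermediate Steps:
x = 0 (x = -5*(5 - 5) = -5*0 = 0)
I(W, U) = 2 + U
u(M) = -3*M (u(M) = (2 - 5)*M = -3*M)
1/(u(x) + r(P*4)) = 1/(-3*0 - 12*4) = 1/(0 - 48) = 1/(-48) = -1/48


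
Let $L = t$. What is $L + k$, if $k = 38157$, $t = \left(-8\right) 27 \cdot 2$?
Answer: $37725$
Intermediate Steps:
$t = -432$ ($t = \left(-216\right) 2 = -432$)
$L = -432$
$L + k = -432 + 38157 = 37725$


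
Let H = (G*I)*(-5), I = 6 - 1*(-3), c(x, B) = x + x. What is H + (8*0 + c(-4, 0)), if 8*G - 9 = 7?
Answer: -98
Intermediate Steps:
G = 2 (G = 9/8 + (1/8)*7 = 9/8 + 7/8 = 2)
c(x, B) = 2*x
I = 9 (I = 6 + 3 = 9)
H = -90 (H = (2*9)*(-5) = 18*(-5) = -90)
H + (8*0 + c(-4, 0)) = -90 + (8*0 + 2*(-4)) = -90 + (0 - 8) = -90 - 8 = -98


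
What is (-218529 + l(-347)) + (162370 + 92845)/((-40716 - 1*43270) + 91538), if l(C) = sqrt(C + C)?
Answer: -1650075793/7552 + I*sqrt(694) ≈ -2.185e+5 + 26.344*I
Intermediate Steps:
l(C) = sqrt(2)*sqrt(C) (l(C) = sqrt(2*C) = sqrt(2)*sqrt(C))
(-218529 + l(-347)) + (162370 + 92845)/((-40716 - 1*43270) + 91538) = (-218529 + sqrt(2)*sqrt(-347)) + (162370 + 92845)/((-40716 - 1*43270) + 91538) = (-218529 + sqrt(2)*(I*sqrt(347))) + 255215/((-40716 - 43270) + 91538) = (-218529 + I*sqrt(694)) + 255215/(-83986 + 91538) = (-218529 + I*sqrt(694)) + 255215/7552 = -1650075793/7552 + I*sqrt(694)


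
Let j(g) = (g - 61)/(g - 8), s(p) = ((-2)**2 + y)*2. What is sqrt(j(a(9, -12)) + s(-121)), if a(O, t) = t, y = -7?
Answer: I*sqrt(235)/10 ≈ 1.533*I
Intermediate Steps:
s(p) = -6 (s(p) = ((-2)**2 - 7)*2 = (4 - 7)*2 = -3*2 = -6)
j(g) = (-61 + g)/(-8 + g)
sqrt(j(a(9, -12)) + s(-121)) = sqrt((-61 - 12)/(-8 - 12) - 6) = sqrt(-73/(-20) - 6) = sqrt(-1/20*(-73) - 6) = sqrt(73/20 - 6) = sqrt(-47/20) = I*sqrt(235)/10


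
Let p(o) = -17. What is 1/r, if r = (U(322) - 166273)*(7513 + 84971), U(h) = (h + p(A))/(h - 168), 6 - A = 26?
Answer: -11/169151498622 ≈ -6.5030e-11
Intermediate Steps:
A = -20 (A = 6 - 1*26 = 6 - 26 = -20)
U(h) = (-17 + h)/(-168 + h) (U(h) = (h - 17)/(h - 168) = (-17 + h)/(-168 + h))
r = -169151498622/11 (r = ((-17 + 322)/(-168 + 322) - 166273)*(7513 + 84971) = (305/154 - 166273)*92484 = -25605737/154*92484 = -169151498622/11 ≈ -1.5377e+10)
1/r = 1/(-169151498622/11) = -11/169151498622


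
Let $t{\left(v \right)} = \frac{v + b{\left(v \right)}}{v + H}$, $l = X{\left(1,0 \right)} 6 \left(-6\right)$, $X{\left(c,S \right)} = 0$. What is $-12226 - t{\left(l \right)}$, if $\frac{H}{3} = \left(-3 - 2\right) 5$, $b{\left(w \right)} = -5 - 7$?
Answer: $- \frac{305654}{25} \approx -12226.0$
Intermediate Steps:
$b{\left(w \right)} = -12$
$H = -75$ ($H = 3 \left(-3 - 2\right) 5 = 3 \left(\left(-5\right) 5\right) = 3 \left(-25\right) = -75$)
$l = 0$ ($l = 0 \cdot 6 \left(-6\right) = 0 \left(-6\right) = 0$)
$t{\left(v \right)} = \frac{-12 + v}{-75 + v}$ ($t{\left(v \right)} = \frac{v - 12}{v - 75} = \frac{-12 + v}{-75 + v}$)
$-12226 - t{\left(l \right)} = -12226 - \frac{-12 + 0}{-75 + 0} = -12226 - \frac{1}{-75} \left(-12\right) = -12226 - \left(- \frac{1}{75}\right) \left(-12\right) = -12226 - \frac{4}{25} = - \frac{305654}{25}$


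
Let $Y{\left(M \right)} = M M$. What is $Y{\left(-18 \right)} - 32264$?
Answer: $-31940$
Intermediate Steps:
$Y{\left(M \right)} = M^{2}$
$Y{\left(-18 \right)} - 32264 = \left(-18\right)^{2} - 32264 = 324 - 32264 = -31940$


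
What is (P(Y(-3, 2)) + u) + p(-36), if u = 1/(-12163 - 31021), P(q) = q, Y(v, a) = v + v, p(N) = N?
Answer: -1813729/43184 ≈ -42.000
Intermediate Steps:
Y(v, a) = 2*v
u = -1/43184 (u = 1/(-43184) = -1/43184 ≈ -2.3157e-5)
(P(Y(-3, 2)) + u) + p(-36) = (2*(-3) - 1/43184) - 36 = (-6 - 1/43184) - 36 = -259105/43184 - 36 = -1813729/43184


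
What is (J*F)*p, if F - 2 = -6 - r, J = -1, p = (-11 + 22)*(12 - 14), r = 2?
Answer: -132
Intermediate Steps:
p = -22 (p = 11*(-2) = -22)
F = -6 (F = 2 + (-6 - 1*2) = 2 + (-6 - 2) = 2 - 8 = -6)
(J*F)*p = -1*(-6)*(-22) = 6*(-22) = -132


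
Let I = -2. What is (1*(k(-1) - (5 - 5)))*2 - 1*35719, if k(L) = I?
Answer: -35723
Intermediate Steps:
k(L) = -2
(1*(k(-1) - (5 - 5)))*2 - 1*35719 = (1*(-2 - (5 - 5)))*2 - 1*35719 = (1*(-2 - 1*0))*2 - 35719 = (1*(-2 + 0))*2 - 35719 = (1*(-2))*2 - 35719 = -2*2 - 35719 = -4 - 35719 = -35723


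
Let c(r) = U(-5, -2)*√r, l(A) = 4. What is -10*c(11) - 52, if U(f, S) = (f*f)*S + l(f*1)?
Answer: -52 + 460*√11 ≈ 1473.6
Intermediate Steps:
U(f, S) = 4 + S*f² (U(f, S) = (f*f)*S + 4 = f²*S + 4 = S*f² + 4 = 4 + S*f²)
c(r) = -46*√r (c(r) = (4 - 2*(-5)²)*√r = (4 - 2*25)*√r = (4 - 50)*√r = -46*√r)
-10*c(11) - 52 = -(-460)*√11 - 52 = 460*√11 - 52 = -52 + 460*√11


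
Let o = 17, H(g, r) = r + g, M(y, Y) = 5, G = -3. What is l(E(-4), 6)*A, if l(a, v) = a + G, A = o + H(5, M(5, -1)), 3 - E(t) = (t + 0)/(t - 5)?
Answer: -12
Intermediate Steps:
H(g, r) = g + r
E(t) = 3 - t/(-5 + t) (E(t) = 3 - (t + 0)/(t - 5) = 3 - t/(-5 + t))
A = 27 (A = 17 + (5 + 5) = 17 + 10 = 27)
l(a, v) = -3 + a (l(a, v) = a - 3 = -3 + a)
l(E(-4), 6)*A = (-3 + (-15 + 2*(-4))/(-5 - 4))*27 = (-3 + (-15 - 8)/(-9))*27 = (-3 - ⅑*(-23))*27 = (-3 + 23/9)*27 = -4/9*27 = -12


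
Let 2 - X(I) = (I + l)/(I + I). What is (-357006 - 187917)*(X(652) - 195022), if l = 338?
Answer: 69288885752805/652 ≈ 1.0627e+11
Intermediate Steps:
X(I) = 2 - (338 + I)/(2*I) (X(I) = 2 - (I + 338)/(I + I) = 2 - (338 + I)/(2*I))
(-357006 - 187917)*(X(652) - 195022) = (-357006 - 187917)*((3/2 - 169/652) - 195022) = -544923*((3/2 - 169*1/652) - 195022) = -544923*((3/2 - 169/652) - 195022) = -544923*(809/652 - 195022) = -544923*(-127153535/652) = 69288885752805/652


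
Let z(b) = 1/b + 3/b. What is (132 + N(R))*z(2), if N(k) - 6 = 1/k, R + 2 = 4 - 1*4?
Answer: 275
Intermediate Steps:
z(b) = 4/b (z(b) = 1/b + 3/b = 4/b)
R = -2 (R = -2 + (4 - 1*4) = -2 + (4 - 4) = -2 + 0 = -2)
N(k) = 6 + 1/k
(132 + N(R))*z(2) = (132 + (6 + 1/(-2)))*(4/2) = (132 + (6 - ½))*(4*(½)) = (132 + 11/2)*2 = (275/2)*2 = 275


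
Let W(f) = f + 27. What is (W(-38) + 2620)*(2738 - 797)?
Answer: 5064069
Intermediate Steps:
W(f) = 27 + f
(W(-38) + 2620)*(2738 - 797) = ((27 - 38) + 2620)*(2738 - 797) = (-11 + 2620)*1941 = 2609*1941 = 5064069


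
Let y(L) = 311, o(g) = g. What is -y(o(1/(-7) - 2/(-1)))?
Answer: -311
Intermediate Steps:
-y(o(1/(-7) - 2/(-1))) = -1*311 = -311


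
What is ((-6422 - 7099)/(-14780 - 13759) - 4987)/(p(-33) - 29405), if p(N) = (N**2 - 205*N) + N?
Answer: 5929603/25666074 ≈ 0.23103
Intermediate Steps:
p(N) = N**2 - 204*N
((-6422 - 7099)/(-14780 - 13759) - 4987)/(p(-33) - 29405) = ((-6422 - 7099)/(-14780 - 13759) - 4987)/(-33*(-204 - 33) - 29405) = (-13521/(-28539) - 4987)/(-33*(-237) - 29405) = (-13521*(-1/28539) - 4987)/(7821 - 29405) = (4507/9513 - 4987)/(-21584) = -47436824/9513*(-1/21584) = 5929603/25666074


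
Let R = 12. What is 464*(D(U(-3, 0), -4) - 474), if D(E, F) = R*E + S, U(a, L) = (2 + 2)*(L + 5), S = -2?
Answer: -109504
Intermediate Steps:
U(a, L) = 20 + 4*L (U(a, L) = 4*(5 + L) = 20 + 4*L)
D(E, F) = -2 + 12*E (D(E, F) = 12*E - 2 = -2 + 12*E)
464*(D(U(-3, 0), -4) - 474) = 464*((-2 + 12*(20 + 4*0)) - 474) = 464*((-2 + 12*(20 + 0)) - 474) = 464*((-2 + 12*20) - 474) = 464*((-2 + 240) - 474) = 464*(238 - 474) = 464*(-236) = -109504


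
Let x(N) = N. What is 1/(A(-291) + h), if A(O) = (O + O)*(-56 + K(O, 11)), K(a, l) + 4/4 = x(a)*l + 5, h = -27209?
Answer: 1/1866037 ≈ 5.3590e-7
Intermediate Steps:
K(a, l) = 4 + a*l (K(a, l) = -1 + (a*l + 5) = -1 + (5 + a*l) = 4 + a*l)
A(O) = 2*O*(-52 + 11*O) (A(O) = (O + O)*(-56 + (4 + O*11)) = (2*O)*(-56 + (4 + 11*O)) = (2*O)*(-52 + 11*O) = 2*O*(-52 + 11*O))
1/(A(-291) + h) = 1/(2*(-291)*(-52 + 11*(-291)) - 27209) = 1/(2*(-291)*(-52 - 3201) - 27209) = 1/(2*(-291)*(-3253) - 27209) = 1/(1893246 - 27209) = 1/1866037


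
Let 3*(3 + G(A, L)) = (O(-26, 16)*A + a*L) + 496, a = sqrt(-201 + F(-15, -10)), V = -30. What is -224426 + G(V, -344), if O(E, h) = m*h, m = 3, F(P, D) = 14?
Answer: -674231/3 - 344*I*sqrt(187)/3 ≈ -2.2474e+5 - 1568.0*I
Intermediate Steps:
O(E, h) = 3*h
a = I*sqrt(187) (a = sqrt(-201 + 14) = sqrt(-187) = I*sqrt(187) ≈ 13.675*I)
G(A, L) = 487/3 + 16*A + I*L*sqrt(187)/3 (G(A, L) = -3 + (((3*16)*A + (I*sqrt(187))*L) + 496)/3 = -3 + ((48*A + I*L*sqrt(187)) + 496)/3 = -3 + (496 + 48*A + I*L*sqrt(187))/3 = -3 + (496/3 + 16*A + I*L*sqrt(187)/3) = 487/3 + 16*A + I*L*sqrt(187)/3)
-224426 + G(V, -344) = -224426 + (487/3 + 16*(-30) + (1/3)*I*(-344)*sqrt(187)) = -224426 + (487/3 - 480 - 344*I*sqrt(187)/3) = -224426 + (-953/3 - 344*I*sqrt(187)/3) = -674231/3 - 344*I*sqrt(187)/3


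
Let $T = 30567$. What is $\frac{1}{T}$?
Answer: $\frac{1}{30567} \approx 3.2715 \cdot 10^{-5}$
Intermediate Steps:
$\frac{1}{T} = \frac{1}{30567}$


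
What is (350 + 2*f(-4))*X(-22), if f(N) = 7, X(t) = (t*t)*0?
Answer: 0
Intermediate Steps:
X(t) = 0 (X(t) = t²*0 = 0)
(350 + 2*f(-4))*X(-22) = (350 + 2*7)*0 = (350 + 14)*0 = 364*0 = 0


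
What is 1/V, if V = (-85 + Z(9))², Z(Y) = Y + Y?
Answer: 1/4489 ≈ 0.00022277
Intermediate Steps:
Z(Y) = 2*Y
V = 4489 (V = (-85 + 2*9)² = (-85 + 18)² = (-67)² = 4489)
1/V = 1/4489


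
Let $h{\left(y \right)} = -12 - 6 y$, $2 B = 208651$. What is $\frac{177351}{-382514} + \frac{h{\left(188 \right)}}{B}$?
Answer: $- \frac{37876595421}{79811928614} \approx -0.47457$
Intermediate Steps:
$B = \frac{208651}{2}$ ($B = \frac{1}{2} \cdot 208651 = \frac{208651}{2} \approx 1.0433 \cdot 10^{5}$)
$\frac{177351}{-382514} + \frac{h{\left(188 \right)}}{B} = \frac{177351}{-382514} + \frac{-12 - 1128}{\frac{208651}{2}} = 177351 \left(- \frac{1}{382514}\right) + \left(-12 - 1128\right) \frac{2}{208651} = - \frac{177351}{382514} - \frac{2280}{208651} = - \frac{37876595421}{79811928614}$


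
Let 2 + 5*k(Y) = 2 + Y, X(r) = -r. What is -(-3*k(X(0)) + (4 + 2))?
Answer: -6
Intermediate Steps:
k(Y) = Y/5 (k(Y) = -⅖ + (2 + Y)/5 = -⅖ + (⅖ + Y/5) = Y/5)
-(-3*k(X(0)) + (4 + 2)) = -(-3*(-1*0)/5 + (4 + 2)) = -(-3*0/5 + 6) = -(-3*0 + 6) = -(0 + 6) = -1*6 = -6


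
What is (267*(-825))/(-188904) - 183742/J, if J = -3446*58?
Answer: 6561293539/3146322056 ≈ 2.0854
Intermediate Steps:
J = -199868
(267*(-825))/(-188904) - 183742/J = (267*(-825))/(-188904) - 183742/(-199868) = -220275*(-1/188904) - 183742*(-1/199868) = 73425/62968 + 91871/99934 = 6561293539/3146322056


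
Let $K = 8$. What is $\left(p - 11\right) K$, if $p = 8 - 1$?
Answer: $-32$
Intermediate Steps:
$p = 7$
$\left(p - 11\right) K = \left(7 - 11\right) 8 = \left(-4\right) 8 = -32$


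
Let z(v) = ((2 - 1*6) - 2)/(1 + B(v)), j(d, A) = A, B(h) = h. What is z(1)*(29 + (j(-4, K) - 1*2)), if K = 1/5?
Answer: -408/5 ≈ -81.600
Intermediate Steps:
K = ⅕ (K = 1*(⅕) = ⅕ ≈ 0.20000)
z(v) = -6/(1 + v) (z(v) = ((2 - 1*6) - 2)/(1 + v) = ((2 - 6) - 2)/(1 + v) = (-4 - 2)/(1 + v) = -6/(1 + v))
z(1)*(29 + (j(-4, K) - 1*2)) = (-6/(1 + 1))*(29 + (⅕ - 1*2)) = (-6/2)*(29 + (⅕ - 2)) = (-6*½)*(29 - 9/5) = -3*136/5 = -408/5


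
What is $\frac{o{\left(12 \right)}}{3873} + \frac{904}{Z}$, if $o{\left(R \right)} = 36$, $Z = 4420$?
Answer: $\frac{305026}{1426555} \approx 0.21382$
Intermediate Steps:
$\frac{o{\left(12 \right)}}{3873} + \frac{904}{Z} = \frac{36}{3873} + \frac{904}{4420} = 36 \cdot \frac{1}{3873} + 904 \cdot \frac{1}{4420} = \frac{12}{1291} + \frac{226}{1105} = \frac{305026}{1426555}$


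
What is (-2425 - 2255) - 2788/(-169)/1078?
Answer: -426304486/91091 ≈ -4680.0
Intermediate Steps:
(-2425 - 2255) - 2788/(-169)/1078 = -4680 - 2788*(-1/169)*(1/1078) = -4680 + (2788/169)*(1/1078) = -4680 + 1394/91091 = -426304486/91091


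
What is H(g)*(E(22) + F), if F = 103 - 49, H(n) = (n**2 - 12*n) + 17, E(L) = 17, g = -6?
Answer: 8875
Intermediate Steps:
H(n) = 17 + n**2 - 12*n
F = 54
H(g)*(E(22) + F) = (17 + (-6)**2 - 12*(-6))*(17 + 54) = (17 + 36 + 72)*71 = 125*71 = 8875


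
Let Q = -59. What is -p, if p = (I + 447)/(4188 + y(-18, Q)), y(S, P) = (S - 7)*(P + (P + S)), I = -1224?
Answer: 111/1084 ≈ 0.10240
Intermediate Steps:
y(S, P) = (-7 + S)*(S + 2*P)
p = -111/1084 (p = (-1224 + 447)/(4188 + ((-18)**2 - 14*(-59) - 7*(-18) + 2*(-59)*(-18))) = -777/(4188 + (324 + 826 + 126 + 2124)) = -777/(4188 + 3400) = -777/7588 = -777*1/7588 = -111/1084 ≈ -0.10240)
-p = -1*(-111/1084) = 111/1084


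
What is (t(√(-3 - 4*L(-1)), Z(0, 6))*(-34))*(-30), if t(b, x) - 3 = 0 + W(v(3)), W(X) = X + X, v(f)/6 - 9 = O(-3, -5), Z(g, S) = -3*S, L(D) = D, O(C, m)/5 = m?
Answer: -192780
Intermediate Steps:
O(C, m) = 5*m
v(f) = -96 (v(f) = 54 + 6*(5*(-5)) = 54 + 6*(-25) = 54 - 150 = -96)
W(X) = 2*X
t(b, x) = -189 (t(b, x) = 3 + (0 + 2*(-96)) = 3 + (0 - 192) = 3 - 192 = -189)
(t(√(-3 - 4*L(-1)), Z(0, 6))*(-34))*(-30) = -189*(-34)*(-30) = 6426*(-30) = -192780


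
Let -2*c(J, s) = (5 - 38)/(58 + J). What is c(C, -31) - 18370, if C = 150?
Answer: -7641887/416 ≈ -18370.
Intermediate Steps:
c(J, s) = 33/(2*(58 + J)) (c(J, s) = -(5 - 38)/(2*(58 + J)) = -(-33)/(2*(58 + J)) = 33/(2*(58 + J)))
c(C, -31) - 18370 = 33/(2*(58 + 150)) - 18370 = (33/2)/208 - 18370 = (33/2)*(1/208) - 18370 = 33/416 - 18370 = -7641887/416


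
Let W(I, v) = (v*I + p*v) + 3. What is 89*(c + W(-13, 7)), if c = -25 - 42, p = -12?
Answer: -21271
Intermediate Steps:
c = -67
W(I, v) = 3 - 12*v + I*v (W(I, v) = (v*I - 12*v) + 3 = (I*v - 12*v) + 3 = (-12*v + I*v) + 3 = 3 - 12*v + I*v)
89*(c + W(-13, 7)) = 89*(-67 + (3 - 12*7 - 13*7)) = 89*(-67 + (3 - 84 - 91)) = 89*(-67 - 172) = 89*(-239) = -21271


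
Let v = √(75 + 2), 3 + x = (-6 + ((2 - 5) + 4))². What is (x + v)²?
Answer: (22 + √77)² ≈ 947.10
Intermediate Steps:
x = 22 (x = -3 + (-6 + ((2 - 5) + 4))² = -3 + (-6 + (-3 + 4))² = -3 + (-6 + 1)² = -3 + (-5)² = -3 + 25 = 22)
v = √77 ≈ 8.7750
(x + v)² = (22 + √77)²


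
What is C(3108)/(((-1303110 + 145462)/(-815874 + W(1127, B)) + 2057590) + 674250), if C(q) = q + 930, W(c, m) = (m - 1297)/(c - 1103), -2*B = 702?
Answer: 1235541183/835884739558 ≈ 0.0014781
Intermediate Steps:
B = -351 (B = -½*702 = -351)
W(c, m) = (-1297 + m)/(-1103 + c)
C(q) = 930 + q
C(3108)/(((-1303110 + 145462)/(-815874 + W(1127, B)) + 2057590) + 674250) = (930 + 3108)/(((-1303110 + 145462)/(-815874 + (-1297 - 351)/(-1103 + 1127)) + 2057590) + 674250) = 4038/((-1157648/(-815874 - 1648/24) + 2057590) + 674250) = 4038/((-1157648/(-815874 + (1/24)*(-1648)) + 2057590) + 674250) = 4038/((-1157648/(-815874 - 206/3) + 2057590) + 674250) = 4038/((-1157648/(-2447828/3) + 2057590) + 674250) = 4038/((-1157648*(-3/2447828) + 2057590) + 674250) = 4038/((868236/611957 + 2057590) + 674250) = 4038/(1259157471866/611957 + 674250) = 4038/(1671769479116/611957) = 4038*(611957/1671769479116) = 1235541183/835884739558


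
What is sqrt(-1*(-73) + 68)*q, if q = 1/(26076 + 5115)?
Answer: sqrt(141)/31191 ≈ 0.00038070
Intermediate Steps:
q = 1/31191 ≈ 3.2061e-5
sqrt(-1*(-73) + 68)*q = sqrt(-1*(-73) + 68)*(1/31191) = sqrt(73 + 68)*(1/31191) = sqrt(141)*(1/31191) = sqrt(141)/31191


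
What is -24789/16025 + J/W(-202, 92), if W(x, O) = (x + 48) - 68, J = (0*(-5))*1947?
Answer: -24789/16025 ≈ -1.5469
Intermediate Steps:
J = 0 (J = 0*1947 = 0)
W(x, O) = -20 + x (W(x, O) = (48 + x) - 68 = -20 + x)
-24789/16025 + J/W(-202, 92) = -24789/16025 + 0/(-20 - 202) = -24789*1/16025 + 0/(-222) = -24789/16025 + 0*(-1/222) = -24789/16025 + 0 = -24789/16025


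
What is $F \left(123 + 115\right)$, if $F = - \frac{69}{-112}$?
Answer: $\frac{1173}{8} \approx 146.63$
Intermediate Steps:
$F = \frac{69}{112}$ ($F = \left(-69\right) \left(- \frac{1}{112}\right) = \frac{69}{112} \approx 0.61607$)
$F \left(123 + 115\right) = \frac{69 \left(123 + 115\right)}{112} = \frac{69}{112} \cdot 238 = \frac{1173}{8}$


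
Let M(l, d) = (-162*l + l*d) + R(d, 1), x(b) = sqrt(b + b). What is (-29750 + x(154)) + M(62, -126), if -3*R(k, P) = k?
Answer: -47564 + 2*sqrt(77) ≈ -47546.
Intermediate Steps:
x(b) = sqrt(2)*sqrt(b) (x(b) = sqrt(2*b) = sqrt(2)*sqrt(b))
R(k, P) = -k/3
M(l, d) = -162*l - d/3 + d*l (M(l, d) = (-162*l + l*d) - d/3 = (-162*l + d*l) - d/3 = -162*l - d/3 + d*l)
(-29750 + x(154)) + M(62, -126) = (-29750 + sqrt(2)*sqrt(154)) + (-162*62 - 1/3*(-126) - 126*62) = (-29750 + 2*sqrt(77)) + (-10044 + 42 - 7812) = (-29750 + 2*sqrt(77)) - 17814 = -47564 + 2*sqrt(77)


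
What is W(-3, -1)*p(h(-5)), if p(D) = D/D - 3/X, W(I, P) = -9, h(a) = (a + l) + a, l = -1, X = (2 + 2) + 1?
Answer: -18/5 ≈ -3.6000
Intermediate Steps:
X = 5 (X = 4 + 1 = 5)
h(a) = -1 + 2*a (h(a) = (a - 1) + a = (-1 + a) + a = -1 + 2*a)
p(D) = 2/5 (p(D) = D/D - 3/5 = 1 - 3*1/5 = 1 - 3/5 = 2/5)
W(-3, -1)*p(h(-5)) = -9*2/5 = -18/5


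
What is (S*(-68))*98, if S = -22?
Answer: 146608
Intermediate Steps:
(S*(-68))*98 = -22*(-68)*98 = 1496*98 = 146608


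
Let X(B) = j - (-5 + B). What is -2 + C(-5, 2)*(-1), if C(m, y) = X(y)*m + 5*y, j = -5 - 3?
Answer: -37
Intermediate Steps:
j = -8
X(B) = -3 - B (X(B) = -8 - (-5 + B) = -8 + (5 - B) = -3 - B)
C(m, y) = 5*y + m*(-3 - y) (C(m, y) = (-3 - y)*m + 5*y = m*(-3 - y) + 5*y = 5*y + m*(-3 - y))
-2 + C(-5, 2)*(-1) = -2 + (5*2 - 1*(-5)*(3 + 2))*(-1) = -2 + (10 - 1*(-5)*5)*(-1) = -2 + (10 + 25)*(-1) = -2 + 35*(-1) = -2 - 35 = -37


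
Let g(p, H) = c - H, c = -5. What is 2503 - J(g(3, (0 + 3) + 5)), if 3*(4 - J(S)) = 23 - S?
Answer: 2511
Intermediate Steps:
g(p, H) = -5 - H
J(S) = -11/3 + S/3 (J(S) = 4 - (23 - S)/3 = 4 + (-23/3 + S/3) = -11/3 + S/3)
2503 - J(g(3, (0 + 3) + 5)) = 2503 - (-11/3 + (-5 - ((0 + 3) + 5))/3) = 2503 - (-11/3 + (-5 - (3 + 5))/3) = 2503 - (-11/3 + (-5 - 1*8)/3) = 2503 - (-11/3 + (-5 - 8)/3) = 2503 - (-11/3 + (1/3)*(-13)) = 2503 - (-11/3 - 13/3) = 2503 - 1*(-8) = 2503 + 8 = 2511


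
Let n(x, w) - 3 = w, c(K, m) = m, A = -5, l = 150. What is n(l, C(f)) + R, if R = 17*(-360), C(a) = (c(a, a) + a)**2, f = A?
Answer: -6017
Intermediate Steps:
f = -5
C(a) = 4*a**2 (C(a) = (a + a)**2 = (2*a)**2 = 4*a**2)
n(x, w) = 3 + w
R = -6120
n(l, C(f)) + R = (3 + 4*(-5)**2) - 6120 = (3 + 4*25) - 6120 = (3 + 100) - 6120 = 103 - 6120 = -6017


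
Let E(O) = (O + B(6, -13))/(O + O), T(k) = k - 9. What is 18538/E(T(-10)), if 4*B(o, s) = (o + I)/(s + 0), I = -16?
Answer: 18315544/489 ≈ 37455.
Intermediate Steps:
B(o, s) = (-16 + o)/(4*s) (B(o, s) = ((o - 16)/(s + 0))/4 = ((-16 + o)/s)/4 = (-16 + o)/(4*s))
T(k) = -9 + k
E(O) = (5/26 + O)/(2*O) (E(O) = (O + (¼)*(-16 + 6)/(-13))/(O + O) = (O + (¼)*(-1/13)*(-10))/((2*O)) = (O + 5/26)*(1/(2*O)) = (5/26 + O)*(1/(2*O)) = (5/26 + O)/(2*O))
18538/E(T(-10)) = 18538/(((5 + 26*(-9 - 10))/(52*(-9 - 10)))) = 18538/(((1/52)*(5 + 26*(-19))/(-19))) = 18538/(((1/52)*(-1/19)*(5 - 494))) = 18538/(((1/52)*(-1/19)*(-489))) = 18538/(489/988) = 18538*(988/489) = 18315544/489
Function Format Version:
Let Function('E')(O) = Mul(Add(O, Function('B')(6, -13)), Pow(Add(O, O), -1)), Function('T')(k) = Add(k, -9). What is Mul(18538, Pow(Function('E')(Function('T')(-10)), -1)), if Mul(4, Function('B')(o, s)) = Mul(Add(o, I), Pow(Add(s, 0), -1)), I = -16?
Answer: Rational(18315544, 489) ≈ 37455.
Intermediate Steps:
Function('B')(o, s) = Mul(Rational(1, 4), Pow(s, -1), Add(-16, o)) (Function('B')(o, s) = Mul(Rational(1, 4), Mul(Add(o, -16), Pow(Add(s, 0), -1))) = Mul(Rational(1, 4), Mul(Add(-16, o), Pow(s, -1))) = Mul(Rational(1, 4), Mul(Pow(s, -1), Add(-16, o))) = Mul(Rational(1, 4), Pow(s, -1), Add(-16, o)))
Function('T')(k) = Add(-9, k)
Function('E')(O) = Mul(Rational(1, 2), Pow(O, -1), Add(Rational(5, 26), O)) (Function('E')(O) = Mul(Add(O, Mul(Rational(1, 4), Pow(-13, -1), Add(-16, 6))), Pow(Add(O, O), -1)) = Mul(Add(O, Mul(Rational(1, 4), Rational(-1, 13), -10)), Pow(Mul(2, O), -1)) = Mul(Add(O, Rational(5, 26)), Mul(Rational(1, 2), Pow(O, -1))) = Mul(Add(Rational(5, 26), O), Mul(Rational(1, 2), Pow(O, -1))) = Mul(Rational(1, 2), Pow(O, -1), Add(Rational(5, 26), O)))
Mul(18538, Pow(Function('E')(Function('T')(-10)), -1)) = Mul(18538, Pow(Mul(Rational(1, 52), Pow(Add(-9, -10), -1), Add(5, Mul(26, Add(-9, -10)))), -1)) = Mul(18538, Pow(Mul(Rational(1, 52), Pow(-19, -1), Add(5, Mul(26, -19))), -1)) = Mul(18538, Pow(Mul(Rational(1, 52), Rational(-1, 19), Add(5, -494)), -1)) = Mul(18538, Pow(Mul(Rational(1, 52), Rational(-1, 19), -489), -1)) = Mul(18538, Pow(Rational(489, 988), -1)) = Mul(18538, Rational(988, 489)) = Rational(18315544, 489)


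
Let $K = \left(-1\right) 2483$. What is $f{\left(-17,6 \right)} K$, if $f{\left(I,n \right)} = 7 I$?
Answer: $295477$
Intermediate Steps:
$K = -2483$
$f{\left(-17,6 \right)} K = 7 \left(-17\right) \left(-2483\right) = \left(-119\right) \left(-2483\right) = 295477$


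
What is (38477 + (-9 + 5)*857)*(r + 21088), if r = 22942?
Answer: 1543207470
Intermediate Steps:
(38477 + (-9 + 5)*857)*(r + 21088) = (38477 + (-9 + 5)*857)*(22942 + 21088) = (38477 - 4*857)*44030 = (38477 - 3428)*44030 = 35049*44030 = 1543207470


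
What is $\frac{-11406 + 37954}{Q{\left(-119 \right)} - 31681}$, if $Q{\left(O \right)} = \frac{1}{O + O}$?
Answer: $- \frac{6318424}{7540079} \approx -0.83798$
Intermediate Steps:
$Q{\left(O \right)} = \frac{1}{2 O}$
$\frac{-11406 + 37954}{Q{\left(-119 \right)} - 31681} = \frac{-11406 + 37954}{\frac{1}{2 \left(-119\right)} - 31681} = \frac{26548}{\frac{1}{2} \left(- \frac{1}{119}\right) - 31681} = \frac{26548}{- \frac{1}{238} - 31681} = \frac{26548}{- \frac{7540079}{238}} = 26548 \left(- \frac{238}{7540079}\right) = - \frac{6318424}{7540079}$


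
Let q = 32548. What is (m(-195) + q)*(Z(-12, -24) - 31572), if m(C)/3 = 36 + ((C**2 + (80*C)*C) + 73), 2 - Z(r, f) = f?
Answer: -292524480700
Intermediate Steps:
Z(r, f) = 2 - f
m(C) = 327 + 243*C**2 (m(C) = 3*(36 + ((C**2 + (80*C)*C) + 73)) = 3*(36 + ((C**2 + 80*C**2) + 73)) = 3*(36 + (81*C**2 + 73)) = 3*(36 + (73 + 81*C**2)) = 3*(109 + 81*C**2) = 327 + 243*C**2)
(m(-195) + q)*(Z(-12, -24) - 31572) = ((327 + 243*(-195)**2) + 32548)*((2 - 1*(-24)) - 31572) = ((327 + 243*38025) + 32548)*((2 + 24) - 31572) = ((327 + 9240075) + 32548)*(26 - 31572) = (9240402 + 32548)*(-31546) = 9272950*(-31546) = -292524480700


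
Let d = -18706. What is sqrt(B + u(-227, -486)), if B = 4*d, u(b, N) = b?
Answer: 3*I*sqrt(8339) ≈ 273.95*I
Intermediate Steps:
B = -74824 (B = 4*(-18706) = -74824)
sqrt(B + u(-227, -486)) = sqrt(-74824 - 227) = sqrt(-75051) = 3*I*sqrt(8339)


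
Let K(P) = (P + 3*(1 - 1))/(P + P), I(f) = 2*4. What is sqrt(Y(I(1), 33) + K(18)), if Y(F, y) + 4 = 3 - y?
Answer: I*sqrt(134)/2 ≈ 5.7879*I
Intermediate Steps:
I(f) = 8
K(P) = 1/2 (K(P) = (P + 3*0)/((2*P)) = (P + 0)*(1/(2*P)) = P*(1/(2*P)) = 1/2)
Y(F, y) = -1 - y (Y(F, y) = -4 + (3 - y) = -1 - y)
sqrt(Y(I(1), 33) + K(18)) = sqrt((-1 - 1*33) + 1/2) = sqrt((-1 - 33) + 1/2) = sqrt(-34 + 1/2) = sqrt(-67/2) = I*sqrt(134)/2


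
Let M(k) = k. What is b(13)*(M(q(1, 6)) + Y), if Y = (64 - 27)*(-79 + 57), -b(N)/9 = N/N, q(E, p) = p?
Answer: 7272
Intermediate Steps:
b(N) = -9 (b(N) = -9*N/N = -9*1 = -9)
Y = -814 (Y = 37*(-22) = -814)
b(13)*(M(q(1, 6)) + Y) = -9*(6 - 814) = -9*(-808) = 7272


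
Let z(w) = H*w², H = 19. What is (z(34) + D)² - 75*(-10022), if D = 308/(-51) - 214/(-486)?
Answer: 8241159248389675/17065161 ≈ 4.8292e+8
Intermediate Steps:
D = -23129/4131 (D = 308*(-1/51) - 214*(-1/486) = -308/51 + 107/243 = -23129/4131 ≈ -5.5989)
z(w) = 19*w²
(z(34) + D)² - 75*(-10022) = (19*34² - 23129/4131)² - 75*(-10022) = (19*1156 - 23129/4131)² - 1*(-751650) = (21964 - 23129/4131)² + 751650 = (90710155/4131)² + 751650 = 8228332220124025/17065161 + 751650 = 8241159248389675/17065161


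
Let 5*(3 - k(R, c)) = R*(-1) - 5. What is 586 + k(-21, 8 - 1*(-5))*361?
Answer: 2569/5 ≈ 513.80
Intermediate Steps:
k(R, c) = 4 + R/5 (k(R, c) = 3 - (R*(-1) - 5)/5 = 3 - (-R - 5)/5 = 3 - (-5 - R)/5 = 3 + (1 + R/5) = 4 + R/5)
586 + k(-21, 8 - 1*(-5))*361 = 586 + (4 + (1/5)*(-21))*361 = 586 + (4 - 21/5)*361 = 586 - 1/5*361 = 586 - 361/5 = 2569/5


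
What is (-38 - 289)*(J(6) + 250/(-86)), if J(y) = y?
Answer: -43491/43 ≈ -1011.4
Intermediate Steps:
(-38 - 289)*(J(6) + 250/(-86)) = (-38 - 289)*(6 + 250/(-86)) = -327*(6 + 250*(-1/86)) = -327*(6 - 125/43) = -327*133/43 = -43491/43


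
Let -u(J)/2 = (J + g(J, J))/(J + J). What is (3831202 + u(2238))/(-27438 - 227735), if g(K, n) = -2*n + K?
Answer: -3831202/255173 ≈ -15.014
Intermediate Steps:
g(K, n) = K - 2*n
u(J) = 0 (u(J) = -2*(J + (J - 2*J))/(J + J) = -2*(J - J)/(2*J) = -0*1/(2*J) = -2*0 = 0)
(3831202 + u(2238))/(-27438 - 227735) = (3831202 + 0)/(-27438 - 227735) = 3831202/(-255173) = 3831202*(-1/255173) = -3831202/255173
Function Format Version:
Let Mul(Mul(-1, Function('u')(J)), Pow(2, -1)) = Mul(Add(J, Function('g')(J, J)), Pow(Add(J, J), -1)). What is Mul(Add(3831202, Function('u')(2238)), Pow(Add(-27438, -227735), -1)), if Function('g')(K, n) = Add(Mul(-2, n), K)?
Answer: Rational(-3831202, 255173) ≈ -15.014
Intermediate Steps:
Function('g')(K, n) = Add(K, Mul(-2, n))
Function('u')(J) = 0 (Function('u')(J) = Mul(-2, Mul(Add(J, Add(J, Mul(-2, J))), Pow(Add(J, J), -1))) = Mul(-2, Mul(Add(J, Mul(-1, J)), Pow(Mul(2, J), -1))) = Mul(-2, Mul(0, Mul(Rational(1, 2), Pow(J, -1)))) = Mul(-2, 0) = 0)
Mul(Add(3831202, Function('u')(2238)), Pow(Add(-27438, -227735), -1)) = Mul(Add(3831202, 0), Pow(Add(-27438, -227735), -1)) = Mul(3831202, Pow(-255173, -1)) = Mul(3831202, Rational(-1, 255173)) = Rational(-3831202, 255173)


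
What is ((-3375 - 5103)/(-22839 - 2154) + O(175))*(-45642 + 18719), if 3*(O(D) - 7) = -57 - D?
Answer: 15699366683/8331 ≈ 1.8845e+6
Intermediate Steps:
O(D) = -12 - D/3 (O(D) = 7 + (-57 - D)/3 = 7 + (-19 - D/3) = -12 - D/3)
((-3375 - 5103)/(-22839 - 2154) + O(175))*(-45642 + 18719) = ((-3375 - 5103)/(-22839 - 2154) + (-12 - ⅓*175))*(-45642 + 18719) = (-8478/(-24993) + (-12 - 175/3))*(-26923) = (-8478*(-1/24993) - 211/3)*(-26923) = (942/2777 - 211/3)*(-26923) = -583121/8331*(-26923) = 15699366683/8331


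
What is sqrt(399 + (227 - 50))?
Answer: 24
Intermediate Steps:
sqrt(399 + (227 - 50)) = sqrt(399 + 177) = sqrt(576) = 24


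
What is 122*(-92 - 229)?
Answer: -39162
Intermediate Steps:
122*(-92 - 229) = 122*(-321) = -39162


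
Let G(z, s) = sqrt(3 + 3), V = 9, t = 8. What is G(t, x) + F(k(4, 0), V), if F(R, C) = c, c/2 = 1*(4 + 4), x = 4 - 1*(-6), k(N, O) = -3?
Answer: 16 + sqrt(6) ≈ 18.449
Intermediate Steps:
x = 10 (x = 4 + 6 = 10)
G(z, s) = sqrt(6)
c = 16 (c = 2*(1*(4 + 4)) = 2*(1*8) = 2*8 = 16)
F(R, C) = 16
G(t, x) + F(k(4, 0), V) = sqrt(6) + 16 = 16 + sqrt(6)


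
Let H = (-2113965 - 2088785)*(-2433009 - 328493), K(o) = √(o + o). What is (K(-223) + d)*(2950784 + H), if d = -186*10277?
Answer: -22184943657394954248 + 11605905481284*I*√446 ≈ -2.2185e+19 + 2.451e+14*I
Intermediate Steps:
K(o) = √2*√o (K(o) = √(2*o) = √2*√o)
d = -1911522
H = 11605902530500 (H = -4202750*(-2761502) = 11605902530500)
(K(-223) + d)*(2950784 + H) = (√2*√(-223) - 1911522)*(2950784 + 11605902530500) = (√2*(I*√223) - 1911522)*11605905481284 = (I*√446 - 1911522)*11605905481284 = (-1911522 + I*√446)*11605905481284 = -22184943657394954248 + 11605905481284*I*√446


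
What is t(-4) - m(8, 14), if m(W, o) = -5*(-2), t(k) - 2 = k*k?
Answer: 8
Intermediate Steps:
t(k) = 2 + k**2 (t(k) = 2 + k*k = 2 + k**2)
m(W, o) = 10
t(-4) - m(8, 14) = (2 + (-4)**2) - 1*10 = (2 + 16) - 10 = 18 - 10 = 8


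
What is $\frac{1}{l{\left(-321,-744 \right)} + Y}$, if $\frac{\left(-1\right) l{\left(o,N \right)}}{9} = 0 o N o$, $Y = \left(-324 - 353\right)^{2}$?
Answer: $\frac{1}{458329} \approx 2.1818 \cdot 10^{-6}$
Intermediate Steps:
$Y = 458329$ ($Y = \left(-677\right)^{2} = 458329$)
$l{\left(o,N \right)} = 0$ ($l{\left(o,N \right)} = - 9 \cdot 0 o N o = - 9 \cdot 0 N o = - 9 \cdot 0 o = \left(-9\right) 0 = 0$)
$\frac{1}{l{\left(-321,-744 \right)} + Y} = \frac{1}{0 + 458329} = \frac{1}{458329}$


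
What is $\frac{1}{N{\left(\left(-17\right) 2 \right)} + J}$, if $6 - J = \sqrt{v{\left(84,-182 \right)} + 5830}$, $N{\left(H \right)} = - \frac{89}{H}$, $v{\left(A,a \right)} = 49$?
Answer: $- \frac{9962}{6710275} - \frac{1156 \sqrt{5879}}{6710275} \approx -0.014694$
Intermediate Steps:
$J = 6 - \sqrt{5879}$ ($J = 6 - \sqrt{49 + 5830} = 6 - \sqrt{5879} \approx -70.675$)
$\frac{1}{N{\left(\left(-17\right) 2 \right)} + J} = \frac{1}{- \frac{89}{\left(-17\right) 2} + \left(6 - \sqrt{5879}\right)} = \frac{1}{- \frac{89}{-34} + \left(6 - \sqrt{5879}\right)} = \frac{1}{\left(-89\right) \left(- \frac{1}{34}\right) + \left(6 - \sqrt{5879}\right)} = \frac{1}{\frac{89}{34} + \left(6 - \sqrt{5879}\right)} = \frac{1}{\frac{293}{34} - \sqrt{5879}}$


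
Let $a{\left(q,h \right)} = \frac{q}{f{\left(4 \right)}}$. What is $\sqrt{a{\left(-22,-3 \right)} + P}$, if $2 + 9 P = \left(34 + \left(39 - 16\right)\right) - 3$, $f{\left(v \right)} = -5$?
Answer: $\frac{\sqrt{2290}}{15} \approx 3.1903$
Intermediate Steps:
$a{\left(q,h \right)} = - \frac{q}{5}$ ($a{\left(q,h \right)} = \frac{q}{-5} = q \left(- \frac{1}{5}\right) = - \frac{q}{5}$)
$P = \frac{52}{9}$ ($P = - \frac{2}{9} + \frac{\left(34 + \left(39 - 16\right)\right) - 3}{9} = - \frac{2}{9} + \frac{\left(34 + 23\right) - 3}{9} = - \frac{2}{9} + \frac{57 - 3}{9} = - \frac{2}{9} + \frac{1}{9} \cdot 54 = - \frac{2}{9} + 6 = \frac{52}{9} \approx 5.7778$)
$\sqrt{a{\left(-22,-3 \right)} + P} = \sqrt{\left(- \frac{1}{5}\right) \left(-22\right) + \frac{52}{9}} = \sqrt{\frac{22}{5} + \frac{52}{9}} = \sqrt{\frac{458}{45}} = \frac{\sqrt{2290}}{15}$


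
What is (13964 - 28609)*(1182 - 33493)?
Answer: 473194595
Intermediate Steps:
(13964 - 28609)*(1182 - 33493) = -14645*(-32311) = 473194595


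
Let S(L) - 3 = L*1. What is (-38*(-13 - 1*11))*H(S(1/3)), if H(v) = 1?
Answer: 912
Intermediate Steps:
S(L) = 3 + L (S(L) = 3 + L*1 = 3 + L)
(-38*(-13 - 1*11))*H(S(1/3)) = -38*(-13 - 1*11)*1 = -38*(-13 - 11)*1 = -38*(-24)*1 = 912*1 = 912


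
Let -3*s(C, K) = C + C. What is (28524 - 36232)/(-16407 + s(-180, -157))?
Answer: 7708/16287 ≈ 0.47326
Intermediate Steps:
s(C, K) = -2*C/3 (s(C, K) = -(C + C)/3 = -2*C/3)
(28524 - 36232)/(-16407 + s(-180, -157)) = (28524 - 36232)/(-16407 - 2/3*(-180)) = -7708/(-16407 + 120) = -7708/(-16287) = -7708*(-1/16287) = 7708/16287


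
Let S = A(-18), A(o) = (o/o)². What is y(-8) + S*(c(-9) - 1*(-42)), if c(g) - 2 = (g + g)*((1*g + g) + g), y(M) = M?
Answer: 522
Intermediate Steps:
c(g) = 2 + 6*g² (c(g) = 2 + (g + g)*((1*g + g) + g) = 2 + (2*g)*((g + g) + g) = 2 + (2*g)*(2*g + g) = 2 + (2*g)*(3*g) = 2 + 6*g²)
A(o) = 1 (A(o) = 1² = 1)
S = 1
y(-8) + S*(c(-9) - 1*(-42)) = -8 + 1*((2 + 6*(-9)²) - 1*(-42)) = -8 + 1*((2 + 6*81) + 42) = -8 + 1*((2 + 486) + 42) = -8 + 1*(488 + 42) = -8 + 1*530 = -8 + 530 = 522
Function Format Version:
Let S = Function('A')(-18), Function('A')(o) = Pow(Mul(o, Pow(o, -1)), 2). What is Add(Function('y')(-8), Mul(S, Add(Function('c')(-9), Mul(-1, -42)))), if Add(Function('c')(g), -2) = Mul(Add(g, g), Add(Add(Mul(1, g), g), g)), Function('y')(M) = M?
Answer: 522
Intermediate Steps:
Function('c')(g) = Add(2, Mul(6, Pow(g, 2))) (Function('c')(g) = Add(2, Mul(Add(g, g), Add(Add(Mul(1, g), g), g))) = Add(2, Mul(Mul(2, g), Add(Add(g, g), g))) = Add(2, Mul(Mul(2, g), Add(Mul(2, g), g))) = Add(2, Mul(Mul(2, g), Mul(3, g))) = Add(2, Mul(6, Pow(g, 2))))
Function('A')(o) = 1 (Function('A')(o) = Pow(1, 2) = 1)
S = 1
Add(Function('y')(-8), Mul(S, Add(Function('c')(-9), Mul(-1, -42)))) = Add(-8, Mul(1, Add(Add(2, Mul(6, Pow(-9, 2))), Mul(-1, -42)))) = Add(-8, Mul(1, Add(Add(2, Mul(6, 81)), 42))) = Add(-8, Mul(1, Add(Add(2, 486), 42))) = Add(-8, Mul(1, Add(488, 42))) = Add(-8, Mul(1, 530)) = Add(-8, 530) = 522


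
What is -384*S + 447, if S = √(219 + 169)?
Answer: 447 - 768*√97 ≈ -7116.9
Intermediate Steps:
S = 2*√97 (S = √388 = 2*√97 ≈ 19.698)
-384*S + 447 = -768*√97 + 447 = 447 - 768*√97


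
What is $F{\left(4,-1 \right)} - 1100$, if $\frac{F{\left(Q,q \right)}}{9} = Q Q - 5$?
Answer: $-1001$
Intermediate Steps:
$F{\left(Q,q \right)} = -45 + 9 Q^{2}$ ($F{\left(Q,q \right)} = 9 \left(Q Q - 5\right) = 9 \left(Q^{2} - 5\right) = 9 \left(-5 + Q^{2}\right) = -45 + 9 Q^{2}$)
$F{\left(4,-1 \right)} - 1100 = \left(-45 + 9 \cdot 4^{2}\right) - 1100 = \left(-45 + 9 \cdot 16\right) - 1100 = \left(-45 + 144\right) - 1100 = 99 - 1100 = -1001$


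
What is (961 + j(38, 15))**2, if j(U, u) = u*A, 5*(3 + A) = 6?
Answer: 872356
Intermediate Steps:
A = -9/5 (A = -3 + (1/5)*6 = -3 + 6/5 = -9/5 ≈ -1.8000)
j(U, u) = -9*u/5 (j(U, u) = u*(-9/5) = -9*u/5)
(961 + j(38, 15))**2 = (961 - 9/5*15)**2 = (961 - 27)**2 = 934**2 = 872356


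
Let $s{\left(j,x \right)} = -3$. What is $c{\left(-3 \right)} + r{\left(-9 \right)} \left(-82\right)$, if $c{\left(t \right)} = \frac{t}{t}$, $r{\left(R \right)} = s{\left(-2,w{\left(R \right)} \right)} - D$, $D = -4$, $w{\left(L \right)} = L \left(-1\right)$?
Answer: $-81$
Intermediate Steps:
$w{\left(L \right)} = - L$
$r{\left(R \right)} = 1$ ($r{\left(R \right)} = -3 - -4 = -3 + 4 = 1$)
$c{\left(t \right)} = 1$
$c{\left(-3 \right)} + r{\left(-9 \right)} \left(-82\right) = 1 + 1 \left(-82\right) = 1 - 82 = -81$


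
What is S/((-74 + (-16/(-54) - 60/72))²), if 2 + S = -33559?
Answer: -97863876/16200625 ≈ -6.0407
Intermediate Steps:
S = -33561 (S = -2 - 33559 = -33561)
S/((-74 + (-16/(-54) - 60/72))²) = -33561/(-74 + (-16/(-54) - 60/72))² = -33561/(-74 + (-16*(-1/54) - 60*1/72))² = -33561/(-74 + (8/27 - ⅚))² = -33561/(-74 - 29/54)² = -33561/((-4025/54)²) = -33561/16200625/2916 = -33561*2916/16200625 = -97863876/16200625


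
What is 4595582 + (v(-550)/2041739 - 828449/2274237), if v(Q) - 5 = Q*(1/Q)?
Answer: 3048445187708596691/663342625449 ≈ 4.5956e+6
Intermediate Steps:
v(Q) = 6 (v(Q) = 5 + Q*(1/Q) = 5 + Q/Q = 5 + 1 = 6)
4595582 + (v(-550)/2041739 - 828449/2274237) = 4595582 + (6/2041739 - 828449/2274237) = 4595582 - 241637569627/663342625449 = 3048445187708596691/663342625449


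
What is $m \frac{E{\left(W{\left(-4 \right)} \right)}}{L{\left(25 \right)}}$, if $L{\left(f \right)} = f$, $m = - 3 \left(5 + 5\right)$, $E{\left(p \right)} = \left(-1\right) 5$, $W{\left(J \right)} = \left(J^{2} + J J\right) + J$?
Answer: $6$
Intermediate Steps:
$W{\left(J \right)} = J + 2 J^{2}$ ($W{\left(J \right)} = \left(J^{2} + J^{2}\right) + J = 2 J^{2} + J = J + 2 J^{2}$)
$E{\left(p \right)} = -5$
$m = -30$ ($m = \left(-3\right) 10 = -30$)
$m \frac{E{\left(W{\left(-4 \right)} \right)}}{L{\left(25 \right)}} = - 30 \left(- \frac{5}{25}\right) = - 30 \left(\left(-5\right) \frac{1}{25}\right) = \left(-30\right) \left(- \frac{1}{5}\right) = 6$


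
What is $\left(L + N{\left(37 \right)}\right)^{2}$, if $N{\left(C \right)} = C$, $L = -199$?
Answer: $26244$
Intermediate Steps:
$\left(L + N{\left(37 \right)}\right)^{2} = \left(-199 + 37\right)^{2} = \left(-162\right)^{2} = 26244$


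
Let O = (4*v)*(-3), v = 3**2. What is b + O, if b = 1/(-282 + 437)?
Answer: -16739/155 ≈ -107.99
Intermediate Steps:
b = 1/155 ≈ 0.0064516
v = 9
O = -108 (O = (4*9)*(-3) = 36*(-3) = -108)
b + O = 1/155 - 108 = -16739/155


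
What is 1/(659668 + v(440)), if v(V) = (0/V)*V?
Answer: 1/659668 ≈ 1.5159e-6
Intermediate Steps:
v(V) = 0 (v(V) = 0*V = 0)
1/(659668 + v(440)) = 1/(659668 + 0) = 1/659668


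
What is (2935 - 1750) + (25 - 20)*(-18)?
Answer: 1095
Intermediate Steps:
(2935 - 1750) + (25 - 20)*(-18) = 1185 + 5*(-18) = 1185 - 90 = 1095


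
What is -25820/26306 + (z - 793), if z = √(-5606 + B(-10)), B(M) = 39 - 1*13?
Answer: -10443239/13153 + 6*I*√155 ≈ -793.98 + 74.699*I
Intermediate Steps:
B(M) = 26 (B(M) = 39 - 13 = 26)
z = 6*I*√155 (z = √(-5606 + 26) = √(-5580) = 6*I*√155 ≈ 74.699*I)
-25820/26306 + (z - 793) = -25820/26306 + (6*I*√155 - 793) = -25820*1/26306 + (-793 + 6*I*√155) = -12910/13153 + (-793 + 6*I*√155) = -10443239/13153 + 6*I*√155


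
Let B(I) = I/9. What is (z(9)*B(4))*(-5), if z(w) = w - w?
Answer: 0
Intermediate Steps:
B(I) = I/9 (B(I) = I*(1/9) = I/9)
z(w) = 0
(z(9)*B(4))*(-5) = (0*((1/9)*4))*(-5) = (0*(4/9))*(-5) = 0*(-5) = 0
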